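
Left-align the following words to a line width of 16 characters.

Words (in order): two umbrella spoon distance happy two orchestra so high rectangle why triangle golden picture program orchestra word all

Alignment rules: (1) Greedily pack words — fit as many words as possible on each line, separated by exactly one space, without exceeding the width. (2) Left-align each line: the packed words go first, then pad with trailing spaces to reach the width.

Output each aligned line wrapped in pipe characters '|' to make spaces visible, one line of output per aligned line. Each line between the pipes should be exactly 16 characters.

Line 1: ['two', 'umbrella'] (min_width=12, slack=4)
Line 2: ['spoon', 'distance'] (min_width=14, slack=2)
Line 3: ['happy', 'two'] (min_width=9, slack=7)
Line 4: ['orchestra', 'so'] (min_width=12, slack=4)
Line 5: ['high', 'rectangle'] (min_width=14, slack=2)
Line 6: ['why', 'triangle'] (min_width=12, slack=4)
Line 7: ['golden', 'picture'] (min_width=14, slack=2)
Line 8: ['program'] (min_width=7, slack=9)
Line 9: ['orchestra', 'word'] (min_width=14, slack=2)
Line 10: ['all'] (min_width=3, slack=13)

Answer: |two umbrella    |
|spoon distance  |
|happy two       |
|orchestra so    |
|high rectangle  |
|why triangle    |
|golden picture  |
|program         |
|orchestra word  |
|all             |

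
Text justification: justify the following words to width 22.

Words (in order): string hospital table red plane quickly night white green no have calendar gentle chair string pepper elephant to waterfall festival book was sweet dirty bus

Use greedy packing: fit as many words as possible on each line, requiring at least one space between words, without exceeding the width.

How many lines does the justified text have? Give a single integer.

Answer: 8

Derivation:
Line 1: ['string', 'hospital', 'table'] (min_width=21, slack=1)
Line 2: ['red', 'plane', 'quickly'] (min_width=17, slack=5)
Line 3: ['night', 'white', 'green', 'no'] (min_width=20, slack=2)
Line 4: ['have', 'calendar', 'gentle'] (min_width=20, slack=2)
Line 5: ['chair', 'string', 'pepper'] (min_width=19, slack=3)
Line 6: ['elephant', 'to', 'waterfall'] (min_width=21, slack=1)
Line 7: ['festival', 'book', 'was'] (min_width=17, slack=5)
Line 8: ['sweet', 'dirty', 'bus'] (min_width=15, slack=7)
Total lines: 8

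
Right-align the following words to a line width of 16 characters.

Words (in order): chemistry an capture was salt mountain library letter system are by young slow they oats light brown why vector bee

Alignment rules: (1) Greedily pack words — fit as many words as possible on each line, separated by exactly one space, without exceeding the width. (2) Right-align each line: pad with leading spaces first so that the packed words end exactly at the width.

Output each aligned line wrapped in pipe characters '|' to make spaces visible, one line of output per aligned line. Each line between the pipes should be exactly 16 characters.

Line 1: ['chemistry', 'an'] (min_width=12, slack=4)
Line 2: ['capture', 'was', 'salt'] (min_width=16, slack=0)
Line 3: ['mountain', 'library'] (min_width=16, slack=0)
Line 4: ['letter', 'system'] (min_width=13, slack=3)
Line 5: ['are', 'by', 'young'] (min_width=12, slack=4)
Line 6: ['slow', 'they', 'oats'] (min_width=14, slack=2)
Line 7: ['light', 'brown', 'why'] (min_width=15, slack=1)
Line 8: ['vector', 'bee'] (min_width=10, slack=6)

Answer: |    chemistry an|
|capture was salt|
|mountain library|
|   letter system|
|    are by young|
|  slow they oats|
| light brown why|
|      vector bee|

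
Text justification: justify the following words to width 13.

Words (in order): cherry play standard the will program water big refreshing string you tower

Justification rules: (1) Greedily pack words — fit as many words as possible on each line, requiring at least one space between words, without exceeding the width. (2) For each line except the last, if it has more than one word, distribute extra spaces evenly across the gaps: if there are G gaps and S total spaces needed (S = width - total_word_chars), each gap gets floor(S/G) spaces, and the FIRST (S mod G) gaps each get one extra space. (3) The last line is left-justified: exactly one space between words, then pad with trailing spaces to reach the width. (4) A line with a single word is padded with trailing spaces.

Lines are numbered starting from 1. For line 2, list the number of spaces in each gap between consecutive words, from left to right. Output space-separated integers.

Answer: 2

Derivation:
Line 1: ['cherry', 'play'] (min_width=11, slack=2)
Line 2: ['standard', 'the'] (min_width=12, slack=1)
Line 3: ['will', 'program'] (min_width=12, slack=1)
Line 4: ['water', 'big'] (min_width=9, slack=4)
Line 5: ['refreshing'] (min_width=10, slack=3)
Line 6: ['string', 'you'] (min_width=10, slack=3)
Line 7: ['tower'] (min_width=5, slack=8)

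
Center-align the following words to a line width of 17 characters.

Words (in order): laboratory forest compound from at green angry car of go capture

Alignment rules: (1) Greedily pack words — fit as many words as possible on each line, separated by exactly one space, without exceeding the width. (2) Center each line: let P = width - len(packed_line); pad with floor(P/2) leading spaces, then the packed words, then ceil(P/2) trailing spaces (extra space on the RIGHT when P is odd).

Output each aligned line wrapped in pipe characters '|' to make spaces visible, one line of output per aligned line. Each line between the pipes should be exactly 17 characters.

Line 1: ['laboratory', 'forest'] (min_width=17, slack=0)
Line 2: ['compound', 'from', 'at'] (min_width=16, slack=1)
Line 3: ['green', 'angry', 'car'] (min_width=15, slack=2)
Line 4: ['of', 'go', 'capture'] (min_width=13, slack=4)

Answer: |laboratory forest|
|compound from at |
| green angry car |
|  of go capture  |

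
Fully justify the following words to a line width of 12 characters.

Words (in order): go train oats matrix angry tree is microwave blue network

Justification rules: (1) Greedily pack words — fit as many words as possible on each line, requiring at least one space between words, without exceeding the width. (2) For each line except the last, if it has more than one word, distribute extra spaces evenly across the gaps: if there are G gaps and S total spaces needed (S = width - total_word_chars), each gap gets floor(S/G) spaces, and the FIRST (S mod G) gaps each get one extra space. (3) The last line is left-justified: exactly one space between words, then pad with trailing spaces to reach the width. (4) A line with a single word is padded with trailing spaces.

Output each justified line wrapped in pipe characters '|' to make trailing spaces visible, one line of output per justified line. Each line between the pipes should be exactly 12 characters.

Line 1: ['go', 'train'] (min_width=8, slack=4)
Line 2: ['oats', 'matrix'] (min_width=11, slack=1)
Line 3: ['angry', 'tree'] (min_width=10, slack=2)
Line 4: ['is', 'microwave'] (min_width=12, slack=0)
Line 5: ['blue', 'network'] (min_width=12, slack=0)

Answer: |go     train|
|oats  matrix|
|angry   tree|
|is microwave|
|blue network|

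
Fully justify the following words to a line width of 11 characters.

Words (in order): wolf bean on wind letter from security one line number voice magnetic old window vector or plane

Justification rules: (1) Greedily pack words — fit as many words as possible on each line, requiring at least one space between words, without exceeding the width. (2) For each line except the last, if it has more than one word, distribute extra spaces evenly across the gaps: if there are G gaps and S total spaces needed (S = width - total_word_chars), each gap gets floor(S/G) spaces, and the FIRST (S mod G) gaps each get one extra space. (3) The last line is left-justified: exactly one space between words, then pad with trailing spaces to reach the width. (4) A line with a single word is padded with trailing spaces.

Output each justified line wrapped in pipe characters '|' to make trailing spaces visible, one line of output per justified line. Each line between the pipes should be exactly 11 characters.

Answer: |wolf   bean|
|on     wind|
|letter from|
|security   |
|one    line|
|number     |
|voice      |
|magnetic   |
|old  window|
|vector   or|
|plane      |

Derivation:
Line 1: ['wolf', 'bean'] (min_width=9, slack=2)
Line 2: ['on', 'wind'] (min_width=7, slack=4)
Line 3: ['letter', 'from'] (min_width=11, slack=0)
Line 4: ['security'] (min_width=8, slack=3)
Line 5: ['one', 'line'] (min_width=8, slack=3)
Line 6: ['number'] (min_width=6, slack=5)
Line 7: ['voice'] (min_width=5, slack=6)
Line 8: ['magnetic'] (min_width=8, slack=3)
Line 9: ['old', 'window'] (min_width=10, slack=1)
Line 10: ['vector', 'or'] (min_width=9, slack=2)
Line 11: ['plane'] (min_width=5, slack=6)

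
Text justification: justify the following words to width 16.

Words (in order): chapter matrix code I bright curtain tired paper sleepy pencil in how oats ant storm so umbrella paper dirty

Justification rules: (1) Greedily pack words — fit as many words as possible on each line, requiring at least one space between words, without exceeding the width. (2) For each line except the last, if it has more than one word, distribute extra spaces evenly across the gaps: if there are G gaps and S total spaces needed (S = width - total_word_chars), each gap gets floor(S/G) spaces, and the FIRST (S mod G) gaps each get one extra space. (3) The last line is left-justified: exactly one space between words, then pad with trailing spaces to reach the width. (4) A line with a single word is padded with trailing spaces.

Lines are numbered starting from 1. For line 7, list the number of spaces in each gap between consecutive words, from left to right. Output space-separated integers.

Answer: 6

Derivation:
Line 1: ['chapter', 'matrix'] (min_width=14, slack=2)
Line 2: ['code', 'I', 'bright'] (min_width=13, slack=3)
Line 3: ['curtain', 'tired'] (min_width=13, slack=3)
Line 4: ['paper', 'sleepy'] (min_width=12, slack=4)
Line 5: ['pencil', 'in', 'how'] (min_width=13, slack=3)
Line 6: ['oats', 'ant', 'storm'] (min_width=14, slack=2)
Line 7: ['so', 'umbrella'] (min_width=11, slack=5)
Line 8: ['paper', 'dirty'] (min_width=11, slack=5)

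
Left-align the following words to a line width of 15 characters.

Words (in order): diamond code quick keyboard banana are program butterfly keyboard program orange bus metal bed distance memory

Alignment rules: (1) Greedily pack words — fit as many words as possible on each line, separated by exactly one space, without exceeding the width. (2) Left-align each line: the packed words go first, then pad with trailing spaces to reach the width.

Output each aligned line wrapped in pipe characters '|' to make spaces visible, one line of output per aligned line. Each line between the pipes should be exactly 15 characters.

Line 1: ['diamond', 'code'] (min_width=12, slack=3)
Line 2: ['quick', 'keyboard'] (min_width=14, slack=1)
Line 3: ['banana', 'are'] (min_width=10, slack=5)
Line 4: ['program'] (min_width=7, slack=8)
Line 5: ['butterfly'] (min_width=9, slack=6)
Line 6: ['keyboard'] (min_width=8, slack=7)
Line 7: ['program', 'orange'] (min_width=14, slack=1)
Line 8: ['bus', 'metal', 'bed'] (min_width=13, slack=2)
Line 9: ['distance', 'memory'] (min_width=15, slack=0)

Answer: |diamond code   |
|quick keyboard |
|banana are     |
|program        |
|butterfly      |
|keyboard       |
|program orange |
|bus metal bed  |
|distance memory|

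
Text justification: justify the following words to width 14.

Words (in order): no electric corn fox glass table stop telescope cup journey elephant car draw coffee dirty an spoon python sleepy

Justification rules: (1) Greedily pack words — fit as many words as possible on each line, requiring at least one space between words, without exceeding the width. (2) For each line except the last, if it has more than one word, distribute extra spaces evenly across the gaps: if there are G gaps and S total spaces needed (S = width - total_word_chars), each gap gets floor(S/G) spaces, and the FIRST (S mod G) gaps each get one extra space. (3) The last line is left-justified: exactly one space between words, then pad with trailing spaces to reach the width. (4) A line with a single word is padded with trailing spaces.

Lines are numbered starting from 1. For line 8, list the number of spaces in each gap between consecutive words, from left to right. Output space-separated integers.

Line 1: ['no', 'electric'] (min_width=11, slack=3)
Line 2: ['corn', 'fox', 'glass'] (min_width=14, slack=0)
Line 3: ['table', 'stop'] (min_width=10, slack=4)
Line 4: ['telescope', 'cup'] (min_width=13, slack=1)
Line 5: ['journey'] (min_width=7, slack=7)
Line 6: ['elephant', 'car'] (min_width=12, slack=2)
Line 7: ['draw', 'coffee'] (min_width=11, slack=3)
Line 8: ['dirty', 'an', 'spoon'] (min_width=14, slack=0)
Line 9: ['python', 'sleepy'] (min_width=13, slack=1)

Answer: 1 1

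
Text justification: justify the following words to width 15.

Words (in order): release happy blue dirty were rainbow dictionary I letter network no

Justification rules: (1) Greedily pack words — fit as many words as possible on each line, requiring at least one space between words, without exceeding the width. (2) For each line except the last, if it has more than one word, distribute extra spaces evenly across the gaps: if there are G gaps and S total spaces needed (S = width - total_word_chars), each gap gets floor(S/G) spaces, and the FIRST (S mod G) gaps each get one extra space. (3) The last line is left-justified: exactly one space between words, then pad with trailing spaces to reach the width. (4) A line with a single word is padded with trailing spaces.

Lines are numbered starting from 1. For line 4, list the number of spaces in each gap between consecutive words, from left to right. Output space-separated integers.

Line 1: ['release', 'happy'] (min_width=13, slack=2)
Line 2: ['blue', 'dirty', 'were'] (min_width=15, slack=0)
Line 3: ['rainbow'] (min_width=7, slack=8)
Line 4: ['dictionary', 'I'] (min_width=12, slack=3)
Line 5: ['letter', 'network'] (min_width=14, slack=1)
Line 6: ['no'] (min_width=2, slack=13)

Answer: 4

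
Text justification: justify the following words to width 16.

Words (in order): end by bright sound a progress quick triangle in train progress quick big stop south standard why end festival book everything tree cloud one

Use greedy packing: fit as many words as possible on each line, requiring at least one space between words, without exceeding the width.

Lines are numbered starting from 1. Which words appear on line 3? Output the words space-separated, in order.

Answer: quick triangle

Derivation:
Line 1: ['end', 'by', 'bright'] (min_width=13, slack=3)
Line 2: ['sound', 'a', 'progress'] (min_width=16, slack=0)
Line 3: ['quick', 'triangle'] (min_width=14, slack=2)
Line 4: ['in', 'train'] (min_width=8, slack=8)
Line 5: ['progress', 'quick'] (min_width=14, slack=2)
Line 6: ['big', 'stop', 'south'] (min_width=14, slack=2)
Line 7: ['standard', 'why', 'end'] (min_width=16, slack=0)
Line 8: ['festival', 'book'] (min_width=13, slack=3)
Line 9: ['everything', 'tree'] (min_width=15, slack=1)
Line 10: ['cloud', 'one'] (min_width=9, slack=7)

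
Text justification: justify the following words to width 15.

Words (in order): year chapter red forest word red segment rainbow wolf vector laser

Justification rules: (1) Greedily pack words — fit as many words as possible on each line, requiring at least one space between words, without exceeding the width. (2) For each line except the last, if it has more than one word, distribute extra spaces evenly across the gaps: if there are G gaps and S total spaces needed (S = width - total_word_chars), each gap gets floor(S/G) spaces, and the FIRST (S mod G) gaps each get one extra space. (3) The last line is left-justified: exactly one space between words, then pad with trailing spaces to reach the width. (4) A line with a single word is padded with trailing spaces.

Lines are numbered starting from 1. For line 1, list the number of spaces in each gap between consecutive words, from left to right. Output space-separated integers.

Answer: 4

Derivation:
Line 1: ['year', 'chapter'] (min_width=12, slack=3)
Line 2: ['red', 'forest', 'word'] (min_width=15, slack=0)
Line 3: ['red', 'segment'] (min_width=11, slack=4)
Line 4: ['rainbow', 'wolf'] (min_width=12, slack=3)
Line 5: ['vector', 'laser'] (min_width=12, slack=3)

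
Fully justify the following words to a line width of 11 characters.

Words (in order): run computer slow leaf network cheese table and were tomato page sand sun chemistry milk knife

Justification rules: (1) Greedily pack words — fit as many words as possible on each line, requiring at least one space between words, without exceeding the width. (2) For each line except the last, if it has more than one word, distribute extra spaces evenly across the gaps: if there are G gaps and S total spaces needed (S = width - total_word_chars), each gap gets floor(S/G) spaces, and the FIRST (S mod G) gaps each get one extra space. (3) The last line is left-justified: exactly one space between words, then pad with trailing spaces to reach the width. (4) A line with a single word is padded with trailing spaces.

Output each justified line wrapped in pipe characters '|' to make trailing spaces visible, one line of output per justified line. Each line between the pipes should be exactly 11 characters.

Line 1: ['run'] (min_width=3, slack=8)
Line 2: ['computer'] (min_width=8, slack=3)
Line 3: ['slow', 'leaf'] (min_width=9, slack=2)
Line 4: ['network'] (min_width=7, slack=4)
Line 5: ['cheese'] (min_width=6, slack=5)
Line 6: ['table', 'and'] (min_width=9, slack=2)
Line 7: ['were', 'tomato'] (min_width=11, slack=0)
Line 8: ['page', 'sand'] (min_width=9, slack=2)
Line 9: ['sun'] (min_width=3, slack=8)
Line 10: ['chemistry'] (min_width=9, slack=2)
Line 11: ['milk', 'knife'] (min_width=10, slack=1)

Answer: |run        |
|computer   |
|slow   leaf|
|network    |
|cheese     |
|table   and|
|were tomato|
|page   sand|
|sun        |
|chemistry  |
|milk knife |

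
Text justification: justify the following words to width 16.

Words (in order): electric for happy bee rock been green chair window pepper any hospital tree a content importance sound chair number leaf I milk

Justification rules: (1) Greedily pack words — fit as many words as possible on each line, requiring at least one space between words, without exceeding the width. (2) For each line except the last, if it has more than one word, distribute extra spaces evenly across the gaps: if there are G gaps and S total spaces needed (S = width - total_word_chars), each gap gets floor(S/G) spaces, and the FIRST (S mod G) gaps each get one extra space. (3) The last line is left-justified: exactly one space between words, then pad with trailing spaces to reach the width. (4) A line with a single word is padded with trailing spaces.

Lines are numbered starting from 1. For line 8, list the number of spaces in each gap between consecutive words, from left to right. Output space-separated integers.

Answer: 5

Derivation:
Line 1: ['electric', 'for'] (min_width=12, slack=4)
Line 2: ['happy', 'bee', 'rock'] (min_width=14, slack=2)
Line 3: ['been', 'green', 'chair'] (min_width=16, slack=0)
Line 4: ['window', 'pepper'] (min_width=13, slack=3)
Line 5: ['any', 'hospital'] (min_width=12, slack=4)
Line 6: ['tree', 'a', 'content'] (min_width=14, slack=2)
Line 7: ['importance', 'sound'] (min_width=16, slack=0)
Line 8: ['chair', 'number'] (min_width=12, slack=4)
Line 9: ['leaf', 'I', 'milk'] (min_width=11, slack=5)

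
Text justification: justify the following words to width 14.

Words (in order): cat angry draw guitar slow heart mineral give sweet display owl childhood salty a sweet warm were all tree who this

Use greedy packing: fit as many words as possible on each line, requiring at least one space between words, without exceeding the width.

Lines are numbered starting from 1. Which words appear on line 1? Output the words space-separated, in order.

Line 1: ['cat', 'angry', 'draw'] (min_width=14, slack=0)
Line 2: ['guitar', 'slow'] (min_width=11, slack=3)
Line 3: ['heart', 'mineral'] (min_width=13, slack=1)
Line 4: ['give', 'sweet'] (min_width=10, slack=4)
Line 5: ['display', 'owl'] (min_width=11, slack=3)
Line 6: ['childhood'] (min_width=9, slack=5)
Line 7: ['salty', 'a', 'sweet'] (min_width=13, slack=1)
Line 8: ['warm', 'were', 'all'] (min_width=13, slack=1)
Line 9: ['tree', 'who', 'this'] (min_width=13, slack=1)

Answer: cat angry draw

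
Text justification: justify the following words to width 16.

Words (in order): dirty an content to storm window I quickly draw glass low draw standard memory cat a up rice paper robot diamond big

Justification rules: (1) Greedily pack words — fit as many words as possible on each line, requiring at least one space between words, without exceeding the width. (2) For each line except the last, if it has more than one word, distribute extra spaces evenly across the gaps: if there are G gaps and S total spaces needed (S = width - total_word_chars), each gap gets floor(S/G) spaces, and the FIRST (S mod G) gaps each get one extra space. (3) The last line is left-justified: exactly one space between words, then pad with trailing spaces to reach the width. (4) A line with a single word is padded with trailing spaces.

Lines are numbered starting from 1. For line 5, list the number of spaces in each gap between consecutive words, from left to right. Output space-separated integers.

Answer: 2

Derivation:
Line 1: ['dirty', 'an', 'content'] (min_width=16, slack=0)
Line 2: ['to', 'storm', 'window'] (min_width=15, slack=1)
Line 3: ['I', 'quickly', 'draw'] (min_width=14, slack=2)
Line 4: ['glass', 'low', 'draw'] (min_width=14, slack=2)
Line 5: ['standard', 'memory'] (min_width=15, slack=1)
Line 6: ['cat', 'a', 'up', 'rice'] (min_width=13, slack=3)
Line 7: ['paper', 'robot'] (min_width=11, slack=5)
Line 8: ['diamond', 'big'] (min_width=11, slack=5)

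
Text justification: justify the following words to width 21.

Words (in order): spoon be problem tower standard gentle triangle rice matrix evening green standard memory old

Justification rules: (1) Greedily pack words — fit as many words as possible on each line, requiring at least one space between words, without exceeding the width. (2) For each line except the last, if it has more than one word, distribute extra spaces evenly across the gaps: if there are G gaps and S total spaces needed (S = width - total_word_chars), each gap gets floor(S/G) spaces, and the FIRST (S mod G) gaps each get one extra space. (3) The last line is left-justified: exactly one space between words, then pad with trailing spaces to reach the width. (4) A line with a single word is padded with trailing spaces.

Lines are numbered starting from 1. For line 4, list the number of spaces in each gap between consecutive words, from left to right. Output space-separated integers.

Answer: 9

Derivation:
Line 1: ['spoon', 'be', 'problem'] (min_width=16, slack=5)
Line 2: ['tower', 'standard', 'gentle'] (min_width=21, slack=0)
Line 3: ['triangle', 'rice', 'matrix'] (min_width=20, slack=1)
Line 4: ['evening', 'green'] (min_width=13, slack=8)
Line 5: ['standard', 'memory', 'old'] (min_width=19, slack=2)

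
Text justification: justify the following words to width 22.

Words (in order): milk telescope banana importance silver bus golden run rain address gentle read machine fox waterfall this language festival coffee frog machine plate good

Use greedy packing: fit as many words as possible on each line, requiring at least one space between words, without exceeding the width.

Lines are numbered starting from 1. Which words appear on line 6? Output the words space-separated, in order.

Answer: this language festival

Derivation:
Line 1: ['milk', 'telescope', 'banana'] (min_width=21, slack=1)
Line 2: ['importance', 'silver', 'bus'] (min_width=21, slack=1)
Line 3: ['golden', 'run', 'rain'] (min_width=15, slack=7)
Line 4: ['address', 'gentle', 'read'] (min_width=19, slack=3)
Line 5: ['machine', 'fox', 'waterfall'] (min_width=21, slack=1)
Line 6: ['this', 'language', 'festival'] (min_width=22, slack=0)
Line 7: ['coffee', 'frog', 'machine'] (min_width=19, slack=3)
Line 8: ['plate', 'good'] (min_width=10, slack=12)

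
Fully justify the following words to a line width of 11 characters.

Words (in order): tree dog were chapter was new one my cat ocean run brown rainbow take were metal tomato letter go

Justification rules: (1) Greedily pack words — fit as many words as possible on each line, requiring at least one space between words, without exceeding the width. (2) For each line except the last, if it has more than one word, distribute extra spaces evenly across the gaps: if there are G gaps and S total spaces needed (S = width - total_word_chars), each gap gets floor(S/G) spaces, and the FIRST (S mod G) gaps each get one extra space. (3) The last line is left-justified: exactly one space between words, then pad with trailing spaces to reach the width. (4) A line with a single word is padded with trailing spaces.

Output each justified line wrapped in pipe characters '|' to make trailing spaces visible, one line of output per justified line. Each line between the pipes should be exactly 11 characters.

Line 1: ['tree', 'dog'] (min_width=8, slack=3)
Line 2: ['were'] (min_width=4, slack=7)
Line 3: ['chapter', 'was'] (min_width=11, slack=0)
Line 4: ['new', 'one', 'my'] (min_width=10, slack=1)
Line 5: ['cat', 'ocean'] (min_width=9, slack=2)
Line 6: ['run', 'brown'] (min_width=9, slack=2)
Line 7: ['rainbow'] (min_width=7, slack=4)
Line 8: ['take', 'were'] (min_width=9, slack=2)
Line 9: ['metal'] (min_width=5, slack=6)
Line 10: ['tomato'] (min_width=6, slack=5)
Line 11: ['letter', 'go'] (min_width=9, slack=2)

Answer: |tree    dog|
|were       |
|chapter was|
|new  one my|
|cat   ocean|
|run   brown|
|rainbow    |
|take   were|
|metal      |
|tomato     |
|letter go  |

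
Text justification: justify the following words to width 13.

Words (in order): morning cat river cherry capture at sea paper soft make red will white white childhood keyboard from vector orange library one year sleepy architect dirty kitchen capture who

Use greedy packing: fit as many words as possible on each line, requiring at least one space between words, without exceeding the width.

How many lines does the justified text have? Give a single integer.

Answer: 15

Derivation:
Line 1: ['morning', 'cat'] (min_width=11, slack=2)
Line 2: ['river', 'cherry'] (min_width=12, slack=1)
Line 3: ['capture', 'at'] (min_width=10, slack=3)
Line 4: ['sea', 'paper'] (min_width=9, slack=4)
Line 5: ['soft', 'make', 'red'] (min_width=13, slack=0)
Line 6: ['will', 'white'] (min_width=10, slack=3)
Line 7: ['white'] (min_width=5, slack=8)
Line 8: ['childhood'] (min_width=9, slack=4)
Line 9: ['keyboard', 'from'] (min_width=13, slack=0)
Line 10: ['vector', 'orange'] (min_width=13, slack=0)
Line 11: ['library', 'one'] (min_width=11, slack=2)
Line 12: ['year', 'sleepy'] (min_width=11, slack=2)
Line 13: ['architect'] (min_width=9, slack=4)
Line 14: ['dirty', 'kitchen'] (min_width=13, slack=0)
Line 15: ['capture', 'who'] (min_width=11, slack=2)
Total lines: 15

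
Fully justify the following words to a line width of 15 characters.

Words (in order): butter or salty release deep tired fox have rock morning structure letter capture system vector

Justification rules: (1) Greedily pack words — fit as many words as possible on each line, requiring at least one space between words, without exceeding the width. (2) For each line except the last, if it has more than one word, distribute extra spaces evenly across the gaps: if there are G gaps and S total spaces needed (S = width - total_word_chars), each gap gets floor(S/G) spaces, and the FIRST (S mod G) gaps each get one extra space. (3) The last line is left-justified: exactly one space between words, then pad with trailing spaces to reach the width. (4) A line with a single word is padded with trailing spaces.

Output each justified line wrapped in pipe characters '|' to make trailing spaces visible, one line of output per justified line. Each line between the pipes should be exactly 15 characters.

Line 1: ['butter', 'or', 'salty'] (min_width=15, slack=0)
Line 2: ['release', 'deep'] (min_width=12, slack=3)
Line 3: ['tired', 'fox', 'have'] (min_width=14, slack=1)
Line 4: ['rock', 'morning'] (min_width=12, slack=3)
Line 5: ['structure'] (min_width=9, slack=6)
Line 6: ['letter', 'capture'] (min_width=14, slack=1)
Line 7: ['system', 'vector'] (min_width=13, slack=2)

Answer: |butter or salty|
|release    deep|
|tired  fox have|
|rock    morning|
|structure      |
|letter  capture|
|system vector  |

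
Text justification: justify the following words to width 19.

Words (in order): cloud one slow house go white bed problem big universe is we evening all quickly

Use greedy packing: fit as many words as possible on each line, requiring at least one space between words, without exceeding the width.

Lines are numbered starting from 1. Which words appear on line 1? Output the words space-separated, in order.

Answer: cloud one slow

Derivation:
Line 1: ['cloud', 'one', 'slow'] (min_width=14, slack=5)
Line 2: ['house', 'go', 'white', 'bed'] (min_width=18, slack=1)
Line 3: ['problem', 'big'] (min_width=11, slack=8)
Line 4: ['universe', 'is', 'we'] (min_width=14, slack=5)
Line 5: ['evening', 'all', 'quickly'] (min_width=19, slack=0)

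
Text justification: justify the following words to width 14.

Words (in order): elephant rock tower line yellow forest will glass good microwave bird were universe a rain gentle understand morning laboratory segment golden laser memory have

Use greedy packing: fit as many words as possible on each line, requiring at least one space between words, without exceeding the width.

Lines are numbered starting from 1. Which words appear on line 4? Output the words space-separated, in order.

Line 1: ['elephant', 'rock'] (min_width=13, slack=1)
Line 2: ['tower', 'line'] (min_width=10, slack=4)
Line 3: ['yellow', 'forest'] (min_width=13, slack=1)
Line 4: ['will', 'glass'] (min_width=10, slack=4)
Line 5: ['good', 'microwave'] (min_width=14, slack=0)
Line 6: ['bird', 'were'] (min_width=9, slack=5)
Line 7: ['universe', 'a'] (min_width=10, slack=4)
Line 8: ['rain', 'gentle'] (min_width=11, slack=3)
Line 9: ['understand'] (min_width=10, slack=4)
Line 10: ['morning'] (min_width=7, slack=7)
Line 11: ['laboratory'] (min_width=10, slack=4)
Line 12: ['segment', 'golden'] (min_width=14, slack=0)
Line 13: ['laser', 'memory'] (min_width=12, slack=2)
Line 14: ['have'] (min_width=4, slack=10)

Answer: will glass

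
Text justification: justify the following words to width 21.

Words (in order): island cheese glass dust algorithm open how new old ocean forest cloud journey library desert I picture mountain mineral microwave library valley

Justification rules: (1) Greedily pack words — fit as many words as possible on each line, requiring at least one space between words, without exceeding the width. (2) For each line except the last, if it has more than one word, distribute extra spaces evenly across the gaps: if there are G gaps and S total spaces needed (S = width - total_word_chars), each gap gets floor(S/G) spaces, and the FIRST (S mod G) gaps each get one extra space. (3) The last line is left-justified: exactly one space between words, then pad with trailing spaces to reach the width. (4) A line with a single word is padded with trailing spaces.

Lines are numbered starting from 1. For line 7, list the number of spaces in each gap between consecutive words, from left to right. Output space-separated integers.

Answer: 5

Derivation:
Line 1: ['island', 'cheese', 'glass'] (min_width=19, slack=2)
Line 2: ['dust', 'algorithm', 'open'] (min_width=19, slack=2)
Line 3: ['how', 'new', 'old', 'ocean'] (min_width=17, slack=4)
Line 4: ['forest', 'cloud', 'journey'] (min_width=20, slack=1)
Line 5: ['library', 'desert', 'I'] (min_width=16, slack=5)
Line 6: ['picture', 'mountain'] (min_width=16, slack=5)
Line 7: ['mineral', 'microwave'] (min_width=17, slack=4)
Line 8: ['library', 'valley'] (min_width=14, slack=7)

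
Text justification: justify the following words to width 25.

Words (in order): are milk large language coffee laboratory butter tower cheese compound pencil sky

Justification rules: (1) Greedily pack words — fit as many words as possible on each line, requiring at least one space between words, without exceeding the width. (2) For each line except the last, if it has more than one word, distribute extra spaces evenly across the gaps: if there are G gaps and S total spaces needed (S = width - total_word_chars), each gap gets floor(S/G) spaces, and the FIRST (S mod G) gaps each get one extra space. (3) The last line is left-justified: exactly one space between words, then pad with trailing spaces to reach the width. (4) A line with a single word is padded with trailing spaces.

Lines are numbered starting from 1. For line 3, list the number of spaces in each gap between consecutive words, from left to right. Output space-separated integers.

Answer: 3 3

Derivation:
Line 1: ['are', 'milk', 'large', 'language'] (min_width=23, slack=2)
Line 2: ['coffee', 'laboratory', 'butter'] (min_width=24, slack=1)
Line 3: ['tower', 'cheese', 'compound'] (min_width=21, slack=4)
Line 4: ['pencil', 'sky'] (min_width=10, slack=15)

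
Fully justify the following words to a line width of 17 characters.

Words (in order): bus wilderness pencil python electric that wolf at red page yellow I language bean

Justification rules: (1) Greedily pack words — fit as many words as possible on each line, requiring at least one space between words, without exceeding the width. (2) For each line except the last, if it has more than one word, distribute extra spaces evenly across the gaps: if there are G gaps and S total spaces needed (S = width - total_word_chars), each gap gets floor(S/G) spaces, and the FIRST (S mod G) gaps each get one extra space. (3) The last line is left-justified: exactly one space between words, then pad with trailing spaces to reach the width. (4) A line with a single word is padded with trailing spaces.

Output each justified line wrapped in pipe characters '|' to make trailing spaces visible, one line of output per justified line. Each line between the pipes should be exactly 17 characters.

Line 1: ['bus', 'wilderness'] (min_width=14, slack=3)
Line 2: ['pencil', 'python'] (min_width=13, slack=4)
Line 3: ['electric', 'that'] (min_width=13, slack=4)
Line 4: ['wolf', 'at', 'red', 'page'] (min_width=16, slack=1)
Line 5: ['yellow', 'I', 'language'] (min_width=17, slack=0)
Line 6: ['bean'] (min_width=4, slack=13)

Answer: |bus    wilderness|
|pencil     python|
|electric     that|
|wolf  at red page|
|yellow I language|
|bean             |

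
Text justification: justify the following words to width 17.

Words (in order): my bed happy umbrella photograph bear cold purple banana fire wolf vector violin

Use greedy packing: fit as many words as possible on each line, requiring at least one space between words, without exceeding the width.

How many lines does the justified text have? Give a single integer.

Line 1: ['my', 'bed', 'happy'] (min_width=12, slack=5)
Line 2: ['umbrella'] (min_width=8, slack=9)
Line 3: ['photograph', 'bear'] (min_width=15, slack=2)
Line 4: ['cold', 'purple'] (min_width=11, slack=6)
Line 5: ['banana', 'fire', 'wolf'] (min_width=16, slack=1)
Line 6: ['vector', 'violin'] (min_width=13, slack=4)
Total lines: 6

Answer: 6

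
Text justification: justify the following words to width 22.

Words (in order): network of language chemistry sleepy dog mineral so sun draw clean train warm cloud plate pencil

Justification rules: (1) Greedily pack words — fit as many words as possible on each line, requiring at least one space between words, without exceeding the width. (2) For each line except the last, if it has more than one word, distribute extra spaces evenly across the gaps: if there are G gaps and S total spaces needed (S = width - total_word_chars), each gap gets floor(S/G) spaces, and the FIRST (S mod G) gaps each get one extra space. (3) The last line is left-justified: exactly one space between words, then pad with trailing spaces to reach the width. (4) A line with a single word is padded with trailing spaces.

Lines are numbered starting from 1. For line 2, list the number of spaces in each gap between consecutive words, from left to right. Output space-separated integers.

Answer: 2 2

Derivation:
Line 1: ['network', 'of', 'language'] (min_width=19, slack=3)
Line 2: ['chemistry', 'sleepy', 'dog'] (min_width=20, slack=2)
Line 3: ['mineral', 'so', 'sun', 'draw'] (min_width=19, slack=3)
Line 4: ['clean', 'train', 'warm', 'cloud'] (min_width=22, slack=0)
Line 5: ['plate', 'pencil'] (min_width=12, slack=10)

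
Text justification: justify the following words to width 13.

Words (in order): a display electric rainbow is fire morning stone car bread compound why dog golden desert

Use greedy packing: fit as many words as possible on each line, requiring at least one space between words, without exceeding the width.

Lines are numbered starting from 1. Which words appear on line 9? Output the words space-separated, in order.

Answer: desert

Derivation:
Line 1: ['a', 'display'] (min_width=9, slack=4)
Line 2: ['electric'] (min_width=8, slack=5)
Line 3: ['rainbow', 'is'] (min_width=10, slack=3)
Line 4: ['fire', 'morning'] (min_width=12, slack=1)
Line 5: ['stone', 'car'] (min_width=9, slack=4)
Line 6: ['bread'] (min_width=5, slack=8)
Line 7: ['compound', 'why'] (min_width=12, slack=1)
Line 8: ['dog', 'golden'] (min_width=10, slack=3)
Line 9: ['desert'] (min_width=6, slack=7)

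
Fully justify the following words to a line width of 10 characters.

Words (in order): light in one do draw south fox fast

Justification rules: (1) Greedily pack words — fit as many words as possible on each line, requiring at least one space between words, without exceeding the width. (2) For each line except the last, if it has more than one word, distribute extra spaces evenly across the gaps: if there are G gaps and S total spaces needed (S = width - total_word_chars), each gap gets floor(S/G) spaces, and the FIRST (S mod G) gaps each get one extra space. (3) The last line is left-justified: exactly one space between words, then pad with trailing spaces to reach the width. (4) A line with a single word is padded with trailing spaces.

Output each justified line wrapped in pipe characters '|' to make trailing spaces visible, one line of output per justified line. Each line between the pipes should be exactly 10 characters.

Line 1: ['light', 'in'] (min_width=8, slack=2)
Line 2: ['one', 'do'] (min_width=6, slack=4)
Line 3: ['draw', 'south'] (min_width=10, slack=0)
Line 4: ['fox', 'fast'] (min_width=8, slack=2)

Answer: |light   in|
|one     do|
|draw south|
|fox fast  |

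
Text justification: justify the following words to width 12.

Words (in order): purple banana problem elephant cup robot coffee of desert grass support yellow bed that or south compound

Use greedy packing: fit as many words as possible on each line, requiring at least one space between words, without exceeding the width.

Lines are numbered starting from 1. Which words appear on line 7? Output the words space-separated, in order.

Answer: grass

Derivation:
Line 1: ['purple'] (min_width=6, slack=6)
Line 2: ['banana'] (min_width=6, slack=6)
Line 3: ['problem'] (min_width=7, slack=5)
Line 4: ['elephant', 'cup'] (min_width=12, slack=0)
Line 5: ['robot', 'coffee'] (min_width=12, slack=0)
Line 6: ['of', 'desert'] (min_width=9, slack=3)
Line 7: ['grass'] (min_width=5, slack=7)
Line 8: ['support'] (min_width=7, slack=5)
Line 9: ['yellow', 'bed'] (min_width=10, slack=2)
Line 10: ['that', 'or'] (min_width=7, slack=5)
Line 11: ['south'] (min_width=5, slack=7)
Line 12: ['compound'] (min_width=8, slack=4)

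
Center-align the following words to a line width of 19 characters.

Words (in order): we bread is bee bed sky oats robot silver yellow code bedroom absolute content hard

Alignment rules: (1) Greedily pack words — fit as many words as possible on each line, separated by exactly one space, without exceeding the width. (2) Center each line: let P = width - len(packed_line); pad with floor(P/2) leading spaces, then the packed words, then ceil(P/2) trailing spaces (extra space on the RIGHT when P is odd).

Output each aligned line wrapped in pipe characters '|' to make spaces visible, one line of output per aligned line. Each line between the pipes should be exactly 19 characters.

Answer: |we bread is bee bed|
|  sky oats robot   |
|silver yellow code |
| bedroom absolute  |
|   content hard    |

Derivation:
Line 1: ['we', 'bread', 'is', 'bee', 'bed'] (min_width=19, slack=0)
Line 2: ['sky', 'oats', 'robot'] (min_width=14, slack=5)
Line 3: ['silver', 'yellow', 'code'] (min_width=18, slack=1)
Line 4: ['bedroom', 'absolute'] (min_width=16, slack=3)
Line 5: ['content', 'hard'] (min_width=12, slack=7)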